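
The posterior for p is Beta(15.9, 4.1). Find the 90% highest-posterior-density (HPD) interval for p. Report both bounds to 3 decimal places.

The posterior is unimodal and skewed, so the HPD interval has equal density at both endpoints and is the shortest 90% interval.
Solving f(0.659) = f(0.937) with F(0.937) − F(0.659) = 0.90 gives [0.659, 0.937].
For comparison, the equal-tailed interval is [0.634, 0.921]; the HPD is narrower and shifted toward the mode.

[0.659, 0.937]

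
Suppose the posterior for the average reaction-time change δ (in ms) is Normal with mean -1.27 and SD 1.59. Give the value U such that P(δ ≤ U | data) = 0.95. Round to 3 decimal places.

Need U with P(δ ≤ U) = 0.95: U = -1.27 + z_{0.05}·1.59.
z = 1.645; U = -1.27 + 1.645 × 1.59 = 1.345.

1.345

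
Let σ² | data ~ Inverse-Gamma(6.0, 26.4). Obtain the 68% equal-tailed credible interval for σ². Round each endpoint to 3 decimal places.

[3.156, 7.273]

Inverse-Gamma(6.0, 26.4) quantiles: F⁻¹(0.16) and F⁻¹(0.84).
Equivalently, 1/σ² ~ Gamma(6.0, rate = 26.4); invert its 0.84 and 0.16 quantiles.
Posterior mean ≈ 5.280, SD ≈ 2.640; a Normal approximation gives roughly [2.655, 7.905].
Exact: lower = 3.156; upper = 7.273.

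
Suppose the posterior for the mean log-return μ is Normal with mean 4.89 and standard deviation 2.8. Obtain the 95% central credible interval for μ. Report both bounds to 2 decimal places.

The posterior is symmetric, so the 95% equal-tailed interval is μ = 4.89 ± z·2.8 with z = 1.960.
Half-width: 1.960 × 2.8 = 5.49.
4.89 − 5.49 = -0.60; 4.89 + 5.49 = 10.38.

[-0.60, 10.38]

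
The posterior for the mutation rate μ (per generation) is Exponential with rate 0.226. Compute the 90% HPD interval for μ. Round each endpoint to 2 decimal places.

The exponential density is strictly decreasing on [0, ∞), so the HPD interval is anchored at 0: [0, q] with P(μ ≤ q) = 0.90.
q = −ln(1 − 0.90) / 0.226 = 2.3026 / 0.226 = 10.19.

[0.00, 10.19]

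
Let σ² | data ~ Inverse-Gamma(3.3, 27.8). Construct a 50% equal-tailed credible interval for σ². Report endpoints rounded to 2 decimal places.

[6.49, 14.14]

Inverse-Gamma(3.3, 27.8) quantiles: F⁻¹(0.25) and F⁻¹(0.75).
Equivalently, 1/σ² ~ Gamma(3.3, rate = 27.8); invert its 0.75 and 0.25 quantiles.
Posterior mean ≈ 12.09, SD ≈ 10.60; a Normal approximation gives roughly [4.94, 19.24].
Exact: lower = 6.49; upper = 14.14.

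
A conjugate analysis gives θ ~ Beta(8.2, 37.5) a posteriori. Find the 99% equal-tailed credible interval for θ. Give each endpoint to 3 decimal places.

Posterior: Beta(8.2, 37.5).
Equal-tailed 99% interval: the 0.005 and 0.995 quantiles of Beta(8.2, 37.5).
Posterior mean ≈ 0.179, SD ≈ 0.056; a Normal approximation gives roughly [0.035, 0.324].
Exact: F⁻¹(0.005) = 0.063; F⁻¹(0.995) = 0.347.

[0.063, 0.347]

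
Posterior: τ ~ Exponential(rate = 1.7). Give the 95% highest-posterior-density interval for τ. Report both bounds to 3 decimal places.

[0.000, 1.762]

The exponential density is strictly decreasing on [0, ∞), so the HPD interval is anchored at 0: [0, q] with P(τ ≤ q) = 0.95.
q = −ln(1 − 0.95) / 1.7 = 2.9957 / 1.7 = 1.762.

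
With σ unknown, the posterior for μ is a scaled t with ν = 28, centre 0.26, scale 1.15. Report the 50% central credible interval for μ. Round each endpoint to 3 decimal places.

[-0.526, 1.046]

The t_28 distribution is symmetric; the 50% interval is 0.26 ± t·1.15 with t_{0.75,28} = 0.683.
Half-width: 0.683 × 1.15 = 0.786.
0.26 − 0.786 = -0.526; 0.26 + 0.786 = 1.046.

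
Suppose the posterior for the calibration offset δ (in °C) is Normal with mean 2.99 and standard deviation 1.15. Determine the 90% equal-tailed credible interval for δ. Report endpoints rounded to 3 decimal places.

The posterior is symmetric, so the 90% equal-tailed interval is δ = 2.99 ± z·1.15 with z = 1.645.
Half-width: 1.645 × 1.15 = 1.892.
2.99 − 1.892 = 1.098; 2.99 + 1.892 = 4.882.

[1.098, 4.882]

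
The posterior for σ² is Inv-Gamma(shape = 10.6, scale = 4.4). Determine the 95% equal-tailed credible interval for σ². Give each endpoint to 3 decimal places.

[0.246, 0.844]

Inverse-Gamma(10.6, 4.4) quantiles: F⁻¹(0.025) and F⁻¹(0.975).
Equivalently, 1/σ² ~ Gamma(10.6, rate = 4.4); invert its 0.975 and 0.025 quantiles.
Posterior mean ≈ 0.458, SD ≈ 0.156; a Normal approximation gives roughly [0.152, 0.765].
Exact: lower = 0.246; upper = 0.844.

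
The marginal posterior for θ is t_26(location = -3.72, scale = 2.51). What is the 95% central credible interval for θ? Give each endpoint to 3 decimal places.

[-8.879, 1.439]

The t_26 distribution is symmetric; the 95% interval is -3.72 ± t·2.51 with t_{0.975,26} = 2.056.
Half-width: 2.056 × 2.51 = 5.159.
-3.72 − 5.159 = -8.879; -3.72 + 5.159 = 1.439.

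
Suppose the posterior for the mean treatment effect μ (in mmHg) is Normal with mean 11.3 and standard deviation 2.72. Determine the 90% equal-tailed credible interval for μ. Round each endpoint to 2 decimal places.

[6.83, 15.77]

The posterior is symmetric, so the 90% equal-tailed interval is μ = 11.3 ± z·2.72 with z = 1.645.
Half-width: 1.645 × 2.72 = 4.47.
11.3 − 4.47 = 6.83; 11.3 + 4.47 = 15.77.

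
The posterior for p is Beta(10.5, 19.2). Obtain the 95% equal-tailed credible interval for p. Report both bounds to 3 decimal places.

Posterior: Beta(10.5, 19.2).
Equal-tailed 95% interval: the 0.025 and 0.975 quantiles of Beta(10.5, 19.2).
Posterior mean ≈ 0.354, SD ≈ 0.086; a Normal approximation gives roughly [0.184, 0.523].
Exact: F⁻¹(0.025) = 0.195; F⁻¹(0.975) = 0.531.

[0.195, 0.531]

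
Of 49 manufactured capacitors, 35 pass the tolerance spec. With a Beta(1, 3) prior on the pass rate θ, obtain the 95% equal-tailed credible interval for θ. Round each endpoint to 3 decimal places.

Posterior: Beta(1+35, 3+14) = Beta(36, 17).
Equal-tailed 95% interval: the 0.025 and 0.975 quantiles of Beta(36, 17).
Posterior mean ≈ 0.679, SD ≈ 0.064; a Normal approximation gives roughly [0.555, 0.804].
Exact: F⁻¹(0.025) = 0.549; F⁻¹(0.975) = 0.797.

[0.549, 0.797]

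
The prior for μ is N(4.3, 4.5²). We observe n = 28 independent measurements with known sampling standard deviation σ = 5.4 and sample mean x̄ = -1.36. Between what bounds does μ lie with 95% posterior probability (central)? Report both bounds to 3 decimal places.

[-3.034, 0.867]

Posterior precision = 1/4.5² + 28/5.4² = 0.0494 + 0.9602 = 1.0096, so posterior SD = 0.9952.
Posterior mean = (4.3/4.5² + 28·-1.36/5.4²) / 1.0096 = -1.0832.
Interval: -1.0832 ± 1.960 × 0.9952 → [-3.034, 0.867].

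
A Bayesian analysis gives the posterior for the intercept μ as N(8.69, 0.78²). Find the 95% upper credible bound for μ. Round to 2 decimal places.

Need U with P(μ ≤ U) = 0.95: U = 8.69 + z_{0.05}·0.78.
z = 1.645; U = 8.69 + 1.645 × 0.78 = 9.97.

9.97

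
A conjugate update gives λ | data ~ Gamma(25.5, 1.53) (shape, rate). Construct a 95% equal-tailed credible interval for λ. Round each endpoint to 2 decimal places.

[10.84, 23.73]

Posterior: Gamma(shape 25.5, rate 1.53).
Equal-tailed 95% interval: Gamma(25.5, 1.53) quantiles at 0.025 and 0.975.
Posterior mean ≈ 16.67, SD ≈ 3.30; a Normal approximation gives roughly [10.20, 23.14].
Exact: lower = 10.84; upper = 23.73.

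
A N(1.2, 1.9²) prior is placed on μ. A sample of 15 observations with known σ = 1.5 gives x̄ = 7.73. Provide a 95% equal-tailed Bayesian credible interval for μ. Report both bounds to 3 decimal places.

[6.726, 8.213]

Posterior precision = 1/1.9² + 15/1.5² = 0.2770 + 6.6667 = 6.9437, so posterior SD = 0.3795.
Posterior mean = (1.2/1.9² + 15·7.73/1.5²) / 6.9437 = 7.4695.
Interval: 7.4695 ± 1.960 × 0.3795 → [6.726, 8.213].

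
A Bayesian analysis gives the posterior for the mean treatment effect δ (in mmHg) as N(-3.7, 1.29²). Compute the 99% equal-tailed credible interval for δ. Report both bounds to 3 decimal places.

[-7.023, -0.377]

The posterior is symmetric, so the 99% equal-tailed interval is δ = -3.7 ± z·1.29 with z = 2.576.
Half-width: 2.576 × 1.29 = 3.323.
-3.7 − 3.323 = -7.023; -3.7 + 3.323 = -0.377.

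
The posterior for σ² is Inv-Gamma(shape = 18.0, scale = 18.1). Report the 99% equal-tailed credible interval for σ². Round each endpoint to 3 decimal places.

[0.588, 2.024]

Inverse-Gamma(18.0, 18.1) quantiles: F⁻¹(0.005) and F⁻¹(0.995).
Equivalently, 1/σ² ~ Gamma(18.0, rate = 18.1); invert its 0.995 and 0.005 quantiles.
Posterior mean ≈ 1.065, SD ≈ 0.266; a Normal approximation gives roughly [0.379, 1.750].
Exact: lower = 0.588; upper = 2.024.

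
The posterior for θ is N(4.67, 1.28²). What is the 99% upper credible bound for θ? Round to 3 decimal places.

Need U with P(θ ≤ U) = 0.99: U = 4.67 + z_{0.01}·1.28.
z = 2.326; U = 4.67 + 2.326 × 1.28 = 7.648.

7.648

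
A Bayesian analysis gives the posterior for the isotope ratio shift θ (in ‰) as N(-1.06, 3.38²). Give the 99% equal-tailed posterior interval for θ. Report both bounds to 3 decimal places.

The posterior is symmetric, so the 99% equal-tailed interval is θ = -1.06 ± z·3.38 with z = 2.576.
Half-width: 2.576 × 3.38 = 8.706.
-1.06 − 8.706 = -9.766; -1.06 + 8.706 = 7.646.

[-9.766, 7.646]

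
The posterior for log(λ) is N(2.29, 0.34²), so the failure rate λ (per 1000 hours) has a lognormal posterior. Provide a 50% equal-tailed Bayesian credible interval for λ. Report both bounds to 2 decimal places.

On the log scale the 50% interval is 2.29 ± 0.674 × 0.34 = [2.0607, 2.5193].
Exponentiate: [e^2.0607, e^2.5193] = [7.85, 12.42].

[7.85, 12.42]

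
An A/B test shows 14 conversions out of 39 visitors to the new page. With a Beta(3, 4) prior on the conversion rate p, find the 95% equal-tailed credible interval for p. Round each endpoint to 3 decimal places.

Posterior: Beta(3+14, 4+25) = Beta(17, 29).
Equal-tailed 95% interval: the 0.025 and 0.975 quantiles of Beta(17, 29).
Posterior mean ≈ 0.370, SD ≈ 0.070; a Normal approximation gives roughly [0.232, 0.508].
Exact: F⁻¹(0.025) = 0.238; F⁻¹(0.975) = 0.512.

[0.238, 0.512]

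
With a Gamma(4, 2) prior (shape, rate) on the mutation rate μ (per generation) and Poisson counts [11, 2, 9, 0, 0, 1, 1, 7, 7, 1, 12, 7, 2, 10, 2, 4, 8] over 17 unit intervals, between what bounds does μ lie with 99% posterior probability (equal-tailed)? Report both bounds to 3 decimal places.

Posterior: Gamma(4+84, 2+17) = Gamma(88, 19) (shape, rate).
Equal-tailed 99% interval: Gamma(88, 19) quantiles at 0.005 and 0.995.
Posterior mean ≈ 4.632, SD ≈ 0.494; a Normal approximation gives roughly [3.360, 5.903].
Exact: lower = 3.459; upper = 6.002.

[3.459, 6.002]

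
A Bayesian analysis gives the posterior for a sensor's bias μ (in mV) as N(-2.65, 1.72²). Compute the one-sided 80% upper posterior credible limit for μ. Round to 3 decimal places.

Need U with P(μ ≤ U) = 0.80: U = -2.65 + z_{0.2}·1.72.
z = 0.842; U = -2.65 + 0.842 × 1.72 = -1.202.

-1.202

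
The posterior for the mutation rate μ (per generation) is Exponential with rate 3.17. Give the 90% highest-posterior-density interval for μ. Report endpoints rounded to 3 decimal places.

[0.000, 0.726]

The exponential density is strictly decreasing on [0, ∞), so the HPD interval is anchored at 0: [0, q] with P(μ ≤ q) = 0.90.
q = −ln(1 − 0.90) / 3.17 = 2.3026 / 3.17 = 0.726.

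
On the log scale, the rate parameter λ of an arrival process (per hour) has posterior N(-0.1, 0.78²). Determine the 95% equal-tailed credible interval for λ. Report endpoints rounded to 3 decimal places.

[0.196, 4.174]

On the log scale the 95% interval is -0.1 ± 1.960 × 0.78 = [-1.6288, 1.4288].
Exponentiate: [e^-1.6288, e^1.4288] = [0.196, 4.174].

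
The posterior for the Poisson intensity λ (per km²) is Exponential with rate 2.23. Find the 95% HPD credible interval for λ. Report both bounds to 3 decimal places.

The exponential density is strictly decreasing on [0, ∞), so the HPD interval is anchored at 0: [0, q] with P(λ ≤ q) = 0.95.
q = −ln(1 − 0.95) / 2.23 = 2.9957 / 2.23 = 1.343.

[0.000, 1.343]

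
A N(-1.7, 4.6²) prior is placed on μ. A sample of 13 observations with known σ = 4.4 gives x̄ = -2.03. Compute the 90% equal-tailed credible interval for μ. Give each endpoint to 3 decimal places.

Posterior precision = 1/4.6² + 13/4.4² = 0.0473 + 0.6715 = 0.7187, so posterior SD = 1.1795.
Posterior mean = (-1.7/4.6² + 13·-2.03/4.4²) / 0.7187 = -2.0083.
Interval: -2.0083 ± 1.645 × 1.1795 → [-3.948, -0.068].

[-3.948, -0.068]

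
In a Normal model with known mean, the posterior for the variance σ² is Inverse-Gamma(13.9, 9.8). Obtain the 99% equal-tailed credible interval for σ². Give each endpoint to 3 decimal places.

[0.386, 1.590]

Inverse-Gamma(13.9, 9.8) quantiles: F⁻¹(0.005) and F⁻¹(0.995).
Equivalently, 1/σ² ~ Gamma(13.9, rate = 9.8); invert its 0.995 and 0.005 quantiles.
Posterior mean ≈ 0.760, SD ≈ 0.220; a Normal approximation gives roughly [0.192, 1.327].
Exact: lower = 0.386; upper = 1.590.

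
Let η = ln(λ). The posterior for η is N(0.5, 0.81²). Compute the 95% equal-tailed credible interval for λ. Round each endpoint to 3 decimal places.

[0.337, 8.065]

On the log scale the 95% interval is 0.5 ± 1.960 × 0.81 = [-1.0876, 2.0876].
Exponentiate: [e^-1.0876, e^2.0876] = [0.337, 8.065].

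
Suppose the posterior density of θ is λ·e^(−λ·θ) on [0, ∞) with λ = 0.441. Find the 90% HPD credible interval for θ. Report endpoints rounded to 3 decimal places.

[0.000, 5.221]

The exponential density is strictly decreasing on [0, ∞), so the HPD interval is anchored at 0: [0, q] with P(θ ≤ q) = 0.90.
q = −ln(1 − 0.90) / 0.441 = 2.3026 / 0.441 = 5.221.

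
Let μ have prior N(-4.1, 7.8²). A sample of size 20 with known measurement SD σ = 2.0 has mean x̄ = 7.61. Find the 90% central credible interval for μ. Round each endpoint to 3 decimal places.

[6.837, 8.306]

Posterior precision = 1/7.8² + 20/2.0² = 0.0164 + 5.0000 = 5.0164, so posterior SD = 0.4465.
Posterior mean = (-4.1/7.8² + 20·7.61/2.0²) / 5.0164 = 7.5716.
Interval: 7.5716 ± 1.645 × 0.4465 → [6.837, 8.306].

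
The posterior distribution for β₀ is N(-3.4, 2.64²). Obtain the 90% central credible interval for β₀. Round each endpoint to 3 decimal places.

The posterior is symmetric, so the 90% equal-tailed interval is β₀ = -3.4 ± z·2.64 with z = 1.645.
Half-width: 1.645 × 2.64 = 4.342.
-3.4 − 4.342 = -7.742; -3.4 + 4.342 = 0.942.

[-7.742, 0.942]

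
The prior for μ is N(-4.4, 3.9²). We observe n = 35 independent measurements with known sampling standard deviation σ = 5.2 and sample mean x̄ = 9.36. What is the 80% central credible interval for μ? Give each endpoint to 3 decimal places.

[7.596, 9.794]

Posterior precision = 1/3.9² + 35/5.2² = 0.0657 + 1.2944 = 1.3601, so posterior SD = 0.8575.
Posterior mean = (-4.4/3.9² + 35·9.36/5.2²) / 1.3601 = 8.6949.
Interval: 8.6949 ± 1.282 × 0.8575 → [7.596, 9.794].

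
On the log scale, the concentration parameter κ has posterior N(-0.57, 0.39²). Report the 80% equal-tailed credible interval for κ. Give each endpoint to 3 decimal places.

[0.343, 0.932]

On the log scale the 80% interval is -0.57 ± 1.282 × 0.39 = [-1.0698, -0.0702].
Exponentiate: [e^-1.0698, e^-0.0702] = [0.343, 0.932].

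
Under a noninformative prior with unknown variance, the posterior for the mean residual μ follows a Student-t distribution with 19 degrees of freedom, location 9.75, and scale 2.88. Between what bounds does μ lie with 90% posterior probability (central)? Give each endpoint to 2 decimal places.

[4.77, 14.73]

The t_19 distribution is symmetric; the 90% interval is 9.75 ± t·2.88 with t_{0.95,19} = 1.729.
Half-width: 1.729 × 2.88 = 4.98.
9.75 − 4.98 = 4.77; 9.75 + 4.98 = 14.73.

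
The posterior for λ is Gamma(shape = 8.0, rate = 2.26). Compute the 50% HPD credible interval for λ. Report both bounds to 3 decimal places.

[2.365, 3.967]

The posterior is unimodal and skewed, so the HPD interval has equal density at both endpoints and is the shortest 50% interval.
Solving f(2.365) = f(3.967) with F(3.967) − F(2.365) = 0.50 gives [2.365, 3.967].
For comparison, the equal-tailed interval is [2.635, 4.285]; the HPD is narrower and shifted toward the mode.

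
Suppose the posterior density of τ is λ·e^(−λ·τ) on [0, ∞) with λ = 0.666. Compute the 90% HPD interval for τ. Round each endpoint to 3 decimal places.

The exponential density is strictly decreasing on [0, ∞), so the HPD interval is anchored at 0: [0, q] with P(τ ≤ q) = 0.90.
q = −ln(1 − 0.90) / 0.666 = 2.3026 / 0.666 = 3.457.

[0.000, 3.457]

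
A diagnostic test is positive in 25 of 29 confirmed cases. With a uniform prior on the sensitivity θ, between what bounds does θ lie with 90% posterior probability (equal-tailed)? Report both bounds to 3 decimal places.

[0.720, 0.932]

Posterior: Beta(1+25, 1+4) = Beta(26, 5).
Equal-tailed 90% interval: the 0.05 and 0.95 quantiles of Beta(26, 5).
Posterior mean ≈ 0.839, SD ≈ 0.065; a Normal approximation gives roughly [0.732, 0.946].
Exact: F⁻¹(0.05) = 0.720; F⁻¹(0.95) = 0.932.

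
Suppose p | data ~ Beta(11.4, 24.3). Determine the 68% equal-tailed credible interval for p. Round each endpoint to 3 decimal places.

[0.242, 0.397]

Posterior: Beta(11.4, 24.3).
Equal-tailed 68% interval: the 0.16 and 0.84 quantiles of Beta(11.4, 24.3).
Posterior mean ≈ 0.319, SD ≈ 0.077; a Normal approximation gives roughly [0.243, 0.396].
Exact: F⁻¹(0.16) = 0.242; F⁻¹(0.84) = 0.397.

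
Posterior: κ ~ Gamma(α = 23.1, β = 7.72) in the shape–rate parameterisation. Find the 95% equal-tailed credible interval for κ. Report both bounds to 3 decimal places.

[1.899, 4.330]

Posterior: Gamma(shape 23.1, rate 7.72).
Equal-tailed 95% interval: Gamma(23.1, 7.72) quantiles at 0.025 and 0.975.
Posterior mean ≈ 2.992, SD ≈ 0.623; a Normal approximation gives roughly [1.772, 4.212].
Exact: lower = 1.899; upper = 4.330.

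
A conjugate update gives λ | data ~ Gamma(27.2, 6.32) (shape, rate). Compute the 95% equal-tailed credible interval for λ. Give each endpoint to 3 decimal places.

[2.841, 6.065]

Posterior: Gamma(shape 27.2, rate 6.32).
Equal-tailed 95% interval: Gamma(27.2, 6.32) quantiles at 0.025 and 0.975.
Posterior mean ≈ 4.304, SD ≈ 0.825; a Normal approximation gives roughly [2.686, 5.921].
Exact: lower = 2.841; upper = 6.065.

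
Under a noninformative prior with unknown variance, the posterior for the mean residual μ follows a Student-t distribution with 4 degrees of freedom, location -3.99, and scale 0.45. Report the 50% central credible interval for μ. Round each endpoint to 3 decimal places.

The t_4 distribution is symmetric; the 50% interval is -3.99 ± t·0.45 with t_{0.75,4} = 0.741.
Half-width: 0.741 × 0.45 = 0.333.
-3.99 − 0.333 = -4.323; -3.99 + 0.333 = -3.657.

[-4.323, -3.657]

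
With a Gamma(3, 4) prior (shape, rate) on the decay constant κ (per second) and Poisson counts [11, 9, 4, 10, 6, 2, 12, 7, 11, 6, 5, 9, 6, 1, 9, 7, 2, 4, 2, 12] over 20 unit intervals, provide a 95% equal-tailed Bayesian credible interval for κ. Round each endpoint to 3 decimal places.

[4.831, 6.748]

Posterior: Gamma(3+135, 4+20) = Gamma(138, 24) (shape, rate).
Equal-tailed 95% interval: Gamma(138, 24) quantiles at 0.025 and 0.975.
Posterior mean ≈ 5.750, SD ≈ 0.489; a Normal approximation gives roughly [4.791, 6.709].
Exact: lower = 4.831; upper = 6.748.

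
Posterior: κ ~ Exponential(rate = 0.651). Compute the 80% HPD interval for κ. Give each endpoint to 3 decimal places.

[0.000, 2.472]

The exponential density is strictly decreasing on [0, ∞), so the HPD interval is anchored at 0: [0, q] with P(κ ≤ q) = 0.80.
q = −ln(1 − 0.80) / 0.651 = 1.6094 / 0.651 = 2.472.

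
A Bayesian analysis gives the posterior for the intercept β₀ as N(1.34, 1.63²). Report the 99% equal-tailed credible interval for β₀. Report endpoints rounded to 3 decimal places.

The posterior is symmetric, so the 99% equal-tailed interval is β₀ = 1.34 ± z·1.63 with z = 2.576.
Half-width: 2.576 × 1.63 = 4.199.
1.34 − 4.199 = -2.859; 1.34 + 4.199 = 5.539.

[-2.859, 5.539]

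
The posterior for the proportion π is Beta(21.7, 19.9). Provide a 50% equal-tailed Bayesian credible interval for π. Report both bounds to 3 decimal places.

Posterior: Beta(21.7, 19.9).
Equal-tailed 50% interval: the 0.25 and 0.75 quantiles of Beta(21.7, 19.9).
Posterior mean ≈ 0.522, SD ≈ 0.077; a Normal approximation gives roughly [0.470, 0.573].
Exact: F⁻¹(0.25) = 0.469; F⁻¹(0.75) = 0.574.

[0.469, 0.574]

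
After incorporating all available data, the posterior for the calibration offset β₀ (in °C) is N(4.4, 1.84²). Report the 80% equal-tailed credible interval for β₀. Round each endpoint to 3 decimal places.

The posterior is symmetric, so the 80% equal-tailed interval is β₀ = 4.4 ± z·1.84 with z = 1.282.
Half-width: 1.282 × 1.84 = 2.358.
4.4 − 2.358 = 2.042; 4.4 + 2.358 = 6.758.

[2.042, 6.758]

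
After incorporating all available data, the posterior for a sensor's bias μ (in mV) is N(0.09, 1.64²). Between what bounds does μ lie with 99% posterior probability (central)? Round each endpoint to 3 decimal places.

[-4.134, 4.314]

The posterior is symmetric, so the 99% equal-tailed interval is μ = 0.09 ± z·1.64 with z = 2.576.
Half-width: 2.576 × 1.64 = 4.224.
0.09 − 4.224 = -4.134; 0.09 + 4.224 = 4.314.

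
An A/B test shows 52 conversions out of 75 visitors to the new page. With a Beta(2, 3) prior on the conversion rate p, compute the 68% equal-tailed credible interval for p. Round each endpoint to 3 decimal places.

Posterior: Beta(2+52, 3+23) = Beta(54, 26).
Equal-tailed 68% interval: the 0.16 and 0.84 quantiles of Beta(54, 26).
Posterior mean ≈ 0.675, SD ≈ 0.052; a Normal approximation gives roughly [0.623, 0.727].
Exact: F⁻¹(0.16) = 0.623; F⁻¹(0.84) = 0.727.

[0.623, 0.727]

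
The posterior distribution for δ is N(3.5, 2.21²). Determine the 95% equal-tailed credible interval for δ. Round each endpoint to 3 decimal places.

The posterior is symmetric, so the 95% equal-tailed interval is δ = 3.5 ± z·2.21 with z = 1.960.
Half-width: 1.960 × 2.21 = 4.332.
3.5 − 4.332 = -0.832; 3.5 + 4.332 = 7.832.

[-0.832, 7.832]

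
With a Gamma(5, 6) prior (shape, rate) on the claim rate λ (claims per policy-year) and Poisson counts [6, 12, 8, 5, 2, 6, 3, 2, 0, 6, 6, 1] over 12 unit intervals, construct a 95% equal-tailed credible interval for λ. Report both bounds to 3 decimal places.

[2.641, 4.353]

Posterior: Gamma(5+57, 6+12) = Gamma(62, 18) (shape, rate).
Equal-tailed 95% interval: Gamma(62, 18) quantiles at 0.025 and 0.975.
Posterior mean ≈ 3.444, SD ≈ 0.437; a Normal approximation gives roughly [2.587, 4.302].
Exact: lower = 2.641; upper = 4.353.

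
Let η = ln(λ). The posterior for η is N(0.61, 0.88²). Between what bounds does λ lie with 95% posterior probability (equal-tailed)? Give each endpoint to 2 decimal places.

On the log scale the 95% interval is 0.61 ± 1.960 × 0.88 = [-1.1148, 2.3348].
Exponentiate: [e^-1.1148, e^2.3348] = [0.33, 10.33].

[0.33, 10.33]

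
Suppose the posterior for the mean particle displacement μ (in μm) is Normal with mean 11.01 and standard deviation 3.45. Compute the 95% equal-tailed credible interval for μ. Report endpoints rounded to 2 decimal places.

[4.25, 17.77]

The posterior is symmetric, so the 95% equal-tailed interval is μ = 11.01 ± z·3.45 with z = 1.960.
Half-width: 1.960 × 3.45 = 6.76.
11.01 − 6.76 = 4.25; 11.01 + 6.76 = 17.77.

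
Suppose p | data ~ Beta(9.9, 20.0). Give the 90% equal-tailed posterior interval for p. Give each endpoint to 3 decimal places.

Posterior: Beta(9.9, 20.0).
Equal-tailed 90% interval: the 0.05 and 0.95 quantiles of Beta(9.9, 20.0).
Posterior mean ≈ 0.331, SD ≈ 0.085; a Normal approximation gives roughly [0.192, 0.470].
Exact: F⁻¹(0.05) = 0.198; F⁻¹(0.95) = 0.477.

[0.198, 0.477]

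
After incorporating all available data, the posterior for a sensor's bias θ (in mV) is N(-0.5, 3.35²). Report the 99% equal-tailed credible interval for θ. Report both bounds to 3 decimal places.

The posterior is symmetric, so the 99% equal-tailed interval is θ = -0.5 ± z·3.35 with z = 2.576.
Half-width: 2.576 × 3.35 = 8.629.
-0.5 − 8.629 = -9.129; -0.5 + 8.629 = 8.129.

[-9.129, 8.129]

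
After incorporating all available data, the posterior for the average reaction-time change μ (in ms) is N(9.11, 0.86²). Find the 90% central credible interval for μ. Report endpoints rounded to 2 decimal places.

[7.70, 10.52]

The posterior is symmetric, so the 90% equal-tailed interval is μ = 9.11 ± z·0.86 with z = 1.645.
Half-width: 1.645 × 0.86 = 1.41.
9.11 − 1.41 = 7.70; 9.11 + 1.41 = 10.52.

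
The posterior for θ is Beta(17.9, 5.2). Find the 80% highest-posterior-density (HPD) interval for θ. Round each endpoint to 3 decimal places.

The posterior is unimodal and skewed, so the HPD interval has equal density at both endpoints and is the shortest 80% interval.
Solving f(0.679) = f(0.894) with F(0.894) − F(0.679) = 0.80 gives [0.679, 0.894].
For comparison, the equal-tailed interval is [0.660, 0.879]; the HPD is narrower and shifted toward the mode.

[0.679, 0.894]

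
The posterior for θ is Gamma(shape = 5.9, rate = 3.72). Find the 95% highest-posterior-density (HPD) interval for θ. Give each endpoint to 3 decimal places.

The posterior is unimodal and skewed, so the HPD interval has equal density at both endpoints and is the shortest 95% interval.
Solving f(0.457) = f(2.882) with F(2.882) − F(0.457) = 0.95 gives [0.457, 2.882].
For comparison, the equal-tailed interval is [0.576, 3.099]; the HPD is narrower and shifted toward the mode.

[0.457, 2.882]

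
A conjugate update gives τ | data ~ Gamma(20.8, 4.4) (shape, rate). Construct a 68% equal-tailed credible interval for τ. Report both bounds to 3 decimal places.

Posterior: Gamma(shape 20.8, rate 4.4).
Equal-tailed 68% interval: Gamma(20.8, 4.4) quantiles at 0.16 and 0.84.
Posterior mean ≈ 4.727, SD ≈ 1.037; a Normal approximation gives roughly [3.696, 5.758].
Exact: lower = 3.704; upper = 5.749.

[3.704, 5.749]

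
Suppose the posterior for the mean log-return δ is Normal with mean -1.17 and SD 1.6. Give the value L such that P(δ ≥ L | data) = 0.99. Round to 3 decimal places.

-4.892

Need L with P(δ ≥ L) = 0.99: L = -1.17 − z_{0.01}·1.6.
z = 2.326; L = -1.17 − 2.326 × 1.6 = -4.892.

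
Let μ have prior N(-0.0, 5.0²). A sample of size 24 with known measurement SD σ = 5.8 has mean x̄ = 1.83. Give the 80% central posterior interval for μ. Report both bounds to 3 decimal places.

Posterior precision = 1/5.0² + 24/5.8² = 0.0400 + 0.7134 = 0.7534, so posterior SD = 1.1521.
Posterior mean = (-0.0/5.0² + 24·1.83/5.8²) / 0.7534 = 1.7328.
Interval: 1.7328 ± 1.282 × 1.1521 → [0.256, 3.209].

[0.256, 3.209]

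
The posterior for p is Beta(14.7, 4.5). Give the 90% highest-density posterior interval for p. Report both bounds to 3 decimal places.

The posterior is unimodal and skewed, so the HPD interval has equal density at both endpoints and is the shortest 90% interval.
Solving f(0.618) = f(0.919) with F(0.919) − F(0.618) = 0.90 gives [0.618, 0.919].
For comparison, the equal-tailed interval is [0.596, 0.904]; the HPD is narrower and shifted toward the mode.

[0.618, 0.919]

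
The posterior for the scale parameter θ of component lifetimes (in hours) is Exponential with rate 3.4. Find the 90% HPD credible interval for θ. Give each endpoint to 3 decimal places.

[0.000, 0.677]

The exponential density is strictly decreasing on [0, ∞), so the HPD interval is anchored at 0: [0, q] with P(θ ≤ q) = 0.90.
q = −ln(1 − 0.90) / 3.4 = 2.3026 / 3.4 = 0.677.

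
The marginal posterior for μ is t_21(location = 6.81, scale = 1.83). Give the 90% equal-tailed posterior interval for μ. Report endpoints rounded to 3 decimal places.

[3.661, 9.959]

The t_21 distribution is symmetric; the 90% interval is 6.81 ± t·1.83 with t_{0.95,21} = 1.721.
Half-width: 1.721 × 1.83 = 3.149.
6.81 − 3.149 = 3.661; 6.81 + 3.149 = 9.959.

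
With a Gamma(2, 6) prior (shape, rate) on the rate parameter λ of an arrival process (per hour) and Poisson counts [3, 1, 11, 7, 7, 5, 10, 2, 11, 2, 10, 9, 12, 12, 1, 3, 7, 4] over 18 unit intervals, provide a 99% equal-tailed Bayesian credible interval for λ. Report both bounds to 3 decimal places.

Posterior: Gamma(2+117, 6+18) = Gamma(119, 24) (shape, rate).
Equal-tailed 99% interval: Gamma(119, 24) quantiles at 0.005 and 0.995.
Posterior mean ≈ 4.958, SD ≈ 0.455; a Normal approximation gives roughly [3.788, 6.129].
Exact: lower = 3.866; upper = 6.207.

[3.866, 6.207]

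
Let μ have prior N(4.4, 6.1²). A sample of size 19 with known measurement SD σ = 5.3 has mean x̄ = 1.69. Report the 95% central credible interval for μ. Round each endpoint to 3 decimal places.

[-0.544, 4.131]

Posterior precision = 1/6.1² + 19/5.3² = 0.0269 + 0.6764 = 0.7033, so posterior SD = 1.1924.
Posterior mean = (4.4/6.1² + 19·1.69/5.3²) / 0.7033 = 1.7936.
Interval: 1.7936 ± 1.960 × 1.1924 → [-0.544, 4.131].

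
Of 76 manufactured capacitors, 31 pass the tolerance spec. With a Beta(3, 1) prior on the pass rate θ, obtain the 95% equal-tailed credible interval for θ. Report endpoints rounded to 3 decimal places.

[0.319, 0.534]

Posterior: Beta(3+31, 1+45) = Beta(34, 46).
Equal-tailed 95% interval: the 0.025 and 0.975 quantiles of Beta(34, 46).
Posterior mean ≈ 0.425, SD ≈ 0.055; a Normal approximation gives roughly [0.317, 0.533].
Exact: F⁻¹(0.025) = 0.319; F⁻¹(0.975) = 0.534.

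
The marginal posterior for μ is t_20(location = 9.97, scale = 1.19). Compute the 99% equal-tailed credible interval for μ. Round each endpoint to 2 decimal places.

[6.58, 13.36]

The t_20 distribution is symmetric; the 99% interval is 9.97 ± t·1.19 with t_{0.995,20} = 2.845.
Half-width: 2.845 × 1.19 = 3.39.
9.97 − 3.39 = 6.58; 9.97 + 3.39 = 13.36.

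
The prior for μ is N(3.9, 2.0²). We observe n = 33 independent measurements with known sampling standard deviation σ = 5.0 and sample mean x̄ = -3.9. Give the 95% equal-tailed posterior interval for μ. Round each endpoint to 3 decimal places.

[-4.222, -1.094]

Posterior precision = 1/2.0² + 33/5.0² = 0.2500 + 1.3200 = 1.5700, so posterior SD = 0.7981.
Posterior mean = (3.9/2.0² + 33·-3.9/5.0²) / 1.5700 = -2.6580.
Interval: -2.6580 ± 1.960 × 0.7981 → [-4.222, -1.094].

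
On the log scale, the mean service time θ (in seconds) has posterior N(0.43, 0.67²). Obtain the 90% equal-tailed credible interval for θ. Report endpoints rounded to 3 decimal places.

On the log scale the 90% interval is 0.43 ± 1.645 × 0.67 = [-0.6721, 1.5321].
Exponentiate: [e^-0.6721, e^1.5321] = [0.511, 4.628].

[0.511, 4.628]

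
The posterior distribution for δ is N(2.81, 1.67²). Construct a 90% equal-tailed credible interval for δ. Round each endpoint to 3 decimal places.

The posterior is symmetric, so the 90% equal-tailed interval is δ = 2.81 ± z·1.67 with z = 1.645.
Half-width: 1.645 × 1.67 = 2.747.
2.81 − 2.747 = 0.063; 2.81 + 2.747 = 5.557.

[0.063, 5.557]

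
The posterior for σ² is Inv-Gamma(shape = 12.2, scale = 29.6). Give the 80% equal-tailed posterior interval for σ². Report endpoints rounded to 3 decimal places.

Inverse-Gamma(12.2, 29.6) quantiles: F⁻¹(0.1) and F⁻¹(0.9).
Equivalently, 1/σ² ~ Gamma(12.2, rate = 29.6); invert its 0.9 and 0.1 quantiles.
Posterior mean ≈ 2.643, SD ≈ 0.828; a Normal approximation gives roughly [1.582, 3.703].
Exact: lower = 1.758; upper = 3.704.

[1.758, 3.704]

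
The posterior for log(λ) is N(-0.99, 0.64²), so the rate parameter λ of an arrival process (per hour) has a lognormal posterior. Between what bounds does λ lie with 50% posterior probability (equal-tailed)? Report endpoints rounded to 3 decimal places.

On the log scale the 50% interval is -0.99 ± 0.674 × 0.64 = [-1.4217, -0.5583].
Exponentiate: [e^-1.4217, e^-0.5583] = [0.241, 0.572].

[0.241, 0.572]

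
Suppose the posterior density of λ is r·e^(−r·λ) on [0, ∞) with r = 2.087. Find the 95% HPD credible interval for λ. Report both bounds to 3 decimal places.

[0.000, 1.435]

The exponential density is strictly decreasing on [0, ∞), so the HPD interval is anchored at 0: [0, q] with P(λ ≤ q) = 0.95.
q = −ln(1 − 0.95) / 2.087 = 2.9957 / 2.087 = 1.435.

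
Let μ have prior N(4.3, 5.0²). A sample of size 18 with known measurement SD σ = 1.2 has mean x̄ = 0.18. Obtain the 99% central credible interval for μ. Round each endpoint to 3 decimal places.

[-0.534, 0.921]

Posterior precision = 1/5.0² + 18/1.2² = 0.0400 + 12.5000 = 12.5400, so posterior SD = 0.2824.
Posterior mean = (4.3/5.0² + 18·0.18/1.2²) / 12.5400 = 0.1931.
Interval: 0.1931 ± 2.576 × 0.2824 → [-0.534, 0.921].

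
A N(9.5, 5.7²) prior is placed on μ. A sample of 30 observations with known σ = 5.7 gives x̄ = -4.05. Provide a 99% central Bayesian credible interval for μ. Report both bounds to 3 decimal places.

[-6.250, -0.976]

Posterior precision = 1/5.7² + 30/5.7² = 0.0308 + 0.9234 = 0.9541, so posterior SD = 1.0238.
Posterior mean = (9.5/5.7² + 30·-4.05/5.7²) / 0.9541 = -3.6129.
Interval: -3.6129 ± 2.576 × 1.0238 → [-6.250, -0.976].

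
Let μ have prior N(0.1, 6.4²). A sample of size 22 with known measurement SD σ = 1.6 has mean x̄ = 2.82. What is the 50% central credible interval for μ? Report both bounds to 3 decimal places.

[2.583, 3.042]

Posterior precision = 1/6.4² + 22/1.6² = 0.0244 + 8.5937 = 8.6182, so posterior SD = 0.3406.
Posterior mean = (0.1/6.4² + 22·2.82/1.6²) / 8.6182 = 2.8123.
Interval: 2.8123 ± 0.674 × 0.3406 → [2.583, 3.042].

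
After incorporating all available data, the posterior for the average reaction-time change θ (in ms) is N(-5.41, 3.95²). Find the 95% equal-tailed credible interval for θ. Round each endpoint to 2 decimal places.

[-13.15, 2.33]

The posterior is symmetric, so the 95% equal-tailed interval is θ = -5.41 ± z·3.95 with z = 1.960.
Half-width: 1.960 × 3.95 = 7.74.
-5.41 − 7.74 = -13.15; -5.41 + 7.74 = 2.33.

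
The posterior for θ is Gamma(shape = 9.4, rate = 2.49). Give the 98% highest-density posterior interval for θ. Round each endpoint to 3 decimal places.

The posterior is unimodal and skewed, so the HPD interval has equal density at both endpoints and is the shortest 98% interval.
Solving f(1.322) = f(6.891) with F(6.891) − F(1.322) = 0.98 gives [1.322, 6.891].
For comparison, the equal-tailed interval is [1.508, 7.212]; the HPD is narrower and shifted toward the mode.

[1.322, 6.891]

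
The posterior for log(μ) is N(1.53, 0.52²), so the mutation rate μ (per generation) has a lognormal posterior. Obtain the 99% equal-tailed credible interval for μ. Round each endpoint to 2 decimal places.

On the log scale the 99% interval is 1.53 ± 2.576 × 0.52 = [0.1906, 2.8694].
Exponentiate: [e^0.1906, e^2.8694] = [1.21, 17.63].

[1.21, 17.63]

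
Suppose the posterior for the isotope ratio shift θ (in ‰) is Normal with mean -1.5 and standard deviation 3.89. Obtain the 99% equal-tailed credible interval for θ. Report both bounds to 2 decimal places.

The posterior is symmetric, so the 99% equal-tailed interval is θ = -1.5 ± z·3.89 with z = 2.576.
Half-width: 2.576 × 3.89 = 10.02.
-1.5 − 10.02 = -11.52; -1.5 + 10.02 = 8.52.

[-11.52, 8.52]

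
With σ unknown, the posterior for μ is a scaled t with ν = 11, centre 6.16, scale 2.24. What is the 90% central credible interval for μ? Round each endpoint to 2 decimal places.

[2.14, 10.18]

The t_11 distribution is symmetric; the 90% interval is 6.16 ± t·2.24 with t_{0.95,11} = 1.796.
Half-width: 1.796 × 2.24 = 4.02.
6.16 − 4.02 = 2.14; 6.16 + 4.02 = 10.18.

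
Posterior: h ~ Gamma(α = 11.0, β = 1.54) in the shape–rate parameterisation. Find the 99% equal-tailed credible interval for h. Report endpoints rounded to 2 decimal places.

[2.81, 13.89]

Posterior: Gamma(shape 11.0, rate 1.54).
Equal-tailed 99% interval: Gamma(11.0, 1.54) quantiles at 0.005 and 0.995.
Posterior mean ≈ 7.14, SD ≈ 2.15; a Normal approximation gives roughly [1.60, 12.69].
Exact: lower = 2.81; upper = 13.89.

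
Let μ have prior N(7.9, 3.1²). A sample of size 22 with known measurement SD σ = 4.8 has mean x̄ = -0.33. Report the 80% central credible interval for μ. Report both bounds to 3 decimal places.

[-0.767, 1.724]

Posterior precision = 1/3.1² + 22/4.8² = 0.1041 + 0.9549 = 1.0589, so posterior SD = 0.9718.
Posterior mean = (7.9/3.1² + 22·-0.33/4.8²) / 1.0589 = 0.4787.
Interval: 0.4787 ± 1.282 × 0.9718 → [-0.767, 1.724].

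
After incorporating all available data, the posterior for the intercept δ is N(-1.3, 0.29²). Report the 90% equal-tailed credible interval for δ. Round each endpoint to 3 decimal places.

The posterior is symmetric, so the 90% equal-tailed interval is δ = -1.3 ± z·0.29 with z = 1.645.
Half-width: 1.645 × 0.29 = 0.477.
-1.3 − 0.477 = -1.777; -1.3 + 0.477 = -0.823.

[-1.777, -0.823]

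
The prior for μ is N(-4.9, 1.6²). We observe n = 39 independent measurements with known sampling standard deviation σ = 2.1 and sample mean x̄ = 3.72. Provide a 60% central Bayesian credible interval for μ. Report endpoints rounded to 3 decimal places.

Posterior precision = 1/1.6² + 39/2.1² = 0.3906 + 8.8435 = 9.2342, so posterior SD = 0.3291.
Posterior mean = (-4.9/1.6² + 39·3.72/2.1²) / 9.2342 = 3.3554.
Interval: 3.3554 ± 0.842 × 0.3291 → [3.078, 3.632].

[3.078, 3.632]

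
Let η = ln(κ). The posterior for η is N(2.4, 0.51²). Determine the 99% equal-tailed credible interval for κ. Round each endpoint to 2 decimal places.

[2.96, 41.00]

On the log scale the 99% interval is 2.4 ± 2.576 × 0.51 = [1.0863, 3.7137].
Exponentiate: [e^1.0863, e^3.7137] = [2.96, 41.00].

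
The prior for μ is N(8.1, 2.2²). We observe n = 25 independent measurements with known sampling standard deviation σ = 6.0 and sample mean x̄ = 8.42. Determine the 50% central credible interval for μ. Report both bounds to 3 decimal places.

Posterior precision = 1/2.2² + 25/6.0² = 0.2066 + 0.6944 = 0.9011, so posterior SD = 1.0535.
Posterior mean = (8.1/2.2² + 25·8.42/6.0²) / 0.9011 = 8.3466.
Interval: 8.3466 ± 0.674 × 1.0535 → [7.636, 9.057].

[7.636, 9.057]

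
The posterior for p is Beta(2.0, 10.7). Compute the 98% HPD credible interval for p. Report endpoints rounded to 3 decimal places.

[0.003, 0.408]

The posterior is unimodal and skewed, so the HPD interval has equal density at both endpoints and is the shortest 98% interval.
Solving f(0.003) = f(0.408) with F(0.408) − F(0.003) = 0.98 gives [0.003, 0.408].
For comparison, the equal-tailed interval is [0.013, 0.448]; the HPD is narrower and shifted toward the mode.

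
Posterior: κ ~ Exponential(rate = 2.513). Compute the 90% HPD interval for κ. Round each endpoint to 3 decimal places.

[0.000, 0.916]

The exponential density is strictly decreasing on [0, ∞), so the HPD interval is anchored at 0: [0, q] with P(κ ≤ q) = 0.90.
q = −ln(1 − 0.90) / 2.513 = 2.3026 / 2.513 = 0.916.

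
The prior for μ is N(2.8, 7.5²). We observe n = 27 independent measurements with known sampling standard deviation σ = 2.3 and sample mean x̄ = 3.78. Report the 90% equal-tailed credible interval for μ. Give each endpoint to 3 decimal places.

[3.050, 4.503]

Posterior precision = 1/7.5² + 27/2.3² = 0.0178 + 5.1040 = 5.1217, so posterior SD = 0.4419.
Posterior mean = (2.8/7.5² + 27·3.78/2.3²) / 5.1217 = 3.7766.
Interval: 3.7766 ± 1.645 × 0.4419 → [3.050, 4.503].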